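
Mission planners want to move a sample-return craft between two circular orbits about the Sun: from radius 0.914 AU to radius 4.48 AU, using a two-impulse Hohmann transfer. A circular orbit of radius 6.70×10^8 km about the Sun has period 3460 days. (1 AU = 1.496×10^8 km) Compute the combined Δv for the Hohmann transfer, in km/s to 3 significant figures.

Δv = 14.9 km/s

From Kepler's third law T² = 4π²r³/μ at r = 6.70×10^8 km, T = 3460 days = 3460 × 86400 s = 2.98944×10^8 s: μ = 4π²r³/T² = 1.32863×10^11 km³/s².
In km: r₁ = 0.914 × 1.496×10^8 = 1.367344×10^8 km; r₂ = 4.48 × 1.496×10^8 = 6.70208×10^8 km.
Transfer-ellipse semi-major axis a_t = (r₁ + r₂)/2 = (1.367344×10^8 + 6.70208×10^8)/2 = 4.034712×10^8 km.
Circular speed at r₁: v₁ = √(μ/r₁) = √(1.32863×10^11/1.367344×10^8) = 31.172 km/s.
Transfer-orbit speed at r₁ (v² = μ(2/r − 1/a)): v_p = √[μ(2/r₁ − 1/a_t)] = 40.176 km/s.
First burn Δv₁ = |v_p − v₁| = 9.004 km/s.
Circular speed at r₂: v₂ = √(μ/r₂) = 14.08 km/s.
Transfer-orbit speed at r₂: v_a = √[μ(2/r₂ − 1/a_t)] = 8.197 km/s.
Second burn Δv₂ = |v₂ − v_a| = 5.883 km/s.
Δv = Δv₁ + Δv₂ = 9.004 + 5.883 = 14.89 km/s.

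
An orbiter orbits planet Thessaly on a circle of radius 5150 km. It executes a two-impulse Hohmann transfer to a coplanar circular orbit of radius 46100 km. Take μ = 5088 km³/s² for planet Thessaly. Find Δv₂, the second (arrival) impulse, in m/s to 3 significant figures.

Δv₂ = 183 m/s

Semi-major axis of the transfer orbit: a_t = (5150 + 46100)/2 = 25625 km.
On the circular orbit at r = 46100 km, v_c = √(μ/r) = 0.3322 km/s.
Vis-viva on the transfer ellipse at r = 46100 km gives v_t = √[μ(2/r − 1/a_t)] = 0.1489 km/s.
Δv₂ = |v_t − v_c| = |0.1489 − 0.3322| = 0.1833 km/s.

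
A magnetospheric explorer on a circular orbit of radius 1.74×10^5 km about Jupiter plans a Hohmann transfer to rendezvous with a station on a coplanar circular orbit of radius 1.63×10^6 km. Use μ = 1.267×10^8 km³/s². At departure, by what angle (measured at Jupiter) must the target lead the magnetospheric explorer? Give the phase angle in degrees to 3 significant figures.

Transfer-ellipse semi-major axis a_t = (r₁ + r₂)/2 = (1.740×10^5 + 1.630×10^6)/2 = 9.020×10^5 km.
Transfer time t = π√(a_t³/μ) = 2.390955×10^5 s.
Target angular speed ω₂ = √(μ/r₂³) = 5.408874×10^-6 rad/s.
Angle swept by the target during transfer: ω₂·t = 1.29324 rad = 74.10°.
Arrival is 180° from departure on the ellipse, so φ = 180° − 74.10° = 106°.

φ = 106°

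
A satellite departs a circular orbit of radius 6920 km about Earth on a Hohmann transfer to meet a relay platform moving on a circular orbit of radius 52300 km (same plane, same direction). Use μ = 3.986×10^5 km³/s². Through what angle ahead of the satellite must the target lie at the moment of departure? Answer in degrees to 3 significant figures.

φ = 103°

The Hohmann ellipse has a_t = (r₁ + r₂)/2 = 29610 km.
Transfer time t = π√(a_t³/μ) = 25354 s.
Target angular speed ω₂ = √(μ/r₂³) = 5.2786×10^-5 rad/s.
Angle swept by the target during transfer: ω₂·t = 1.3383 rad = 76.68°.
Arrival is 180° from departure on the ellipse, so φ = 180° − 76.68° = 103°.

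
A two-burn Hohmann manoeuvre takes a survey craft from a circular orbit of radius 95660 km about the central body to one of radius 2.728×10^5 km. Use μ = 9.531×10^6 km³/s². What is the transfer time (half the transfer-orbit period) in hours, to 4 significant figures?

Semi-major axis of the transfer orbit: a_t = (95660 + 2.728×10^5)/2 = 1.8423×10^5 km.
By Kepler's third law the transfer-orbit period is T = 2π√(a_t³/μ), so t = T/2 = 80470 s.
Converting: 80470 s ÷ 3600 s/hour = 22.35 hours.

t = 22.35 hours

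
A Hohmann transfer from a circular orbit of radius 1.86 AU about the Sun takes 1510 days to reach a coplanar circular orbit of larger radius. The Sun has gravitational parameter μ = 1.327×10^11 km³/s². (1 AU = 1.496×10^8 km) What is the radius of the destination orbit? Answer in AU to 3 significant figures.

r₂ = 6.32 AU

In km: r₁ = 1.86 × 1.496×10^8 = 2.78256×10^8 km.
Transfer time t = 1510 days = 1.30464×10^8 s, and t = π√(a_t³/μ).
So a_t = (μ t²/π²)^(1/3) = (1.327×10^11 × (1.30464×10^8)² / π²)^(1/3) = 6.1167×10^8 km.
Since a_t = (r₁ + r₂)/2, r₂ = 2a_t − r₁ = 2×6.1167×10^8 − 2.78256×10^8 = 9.45084×10^8 km.
In AU: r₂ = 9.45084×10^8 / 1.496×10^8 = 6.32 AU.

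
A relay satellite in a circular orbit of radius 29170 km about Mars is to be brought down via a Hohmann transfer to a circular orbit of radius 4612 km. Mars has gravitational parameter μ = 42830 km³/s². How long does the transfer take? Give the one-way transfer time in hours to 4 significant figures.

t = 9.257 hours

Transfer-ellipse semi-major axis a_t = (r₁ + r₂)/2 = (29170 + 4612)/2 = 16891 km.
By Kepler's third law the transfer-orbit period is T = 2π√(a_t³/μ), so t = T/2 = 33324 s.
Converting: 33324 s ÷ 3600 s/hour = 9.257 hours.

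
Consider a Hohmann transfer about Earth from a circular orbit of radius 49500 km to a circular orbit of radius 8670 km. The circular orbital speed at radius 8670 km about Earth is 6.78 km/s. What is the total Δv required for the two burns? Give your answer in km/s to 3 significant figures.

From the circular-orbit relation v² = μ/r at r = 8670 km: μ = v²r = (6.78)² × 8670 = 3.98546×10^5 km³/s².
Transfer-ellipse semi-major axis a_t = (r₁ + r₂)/2 = (49500 + 8670)/2 = 29085 km.
Circular speed at r₁: v₁ = √(μ/r₁) = √(3.98546×10^5/49500) = 2.8375 km/s.
On the transfer ellipse at r₁, v² = μ(2/r − 1/a) gives v_a = √[μ(2/r₁ − 1/a_t)] = 1.5492 km/s.
First burn Δv₁ = |v_a − v₁| = 1.288 km/s.
Circular speed at r₂: v₂ = √(μ/r₂) = 6.780 km/s.
Transfer-orbit speed at r₂: v_p = √[μ(2/r₂ − 1/a_t)] = 8.845 km/s.
Second burn Δv₂ = |v₂ − v_p| = 2.065 km/s.
Total Δv = Δv₁ + Δv₂ = 3.353 km/s.

Δv = 3.35 km/s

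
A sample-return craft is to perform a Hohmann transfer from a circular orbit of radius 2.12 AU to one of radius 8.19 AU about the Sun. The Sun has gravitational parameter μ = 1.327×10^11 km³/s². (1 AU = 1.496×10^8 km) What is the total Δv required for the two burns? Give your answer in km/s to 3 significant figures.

In km: r₁ = 2.12 × 1.496×10^8 = 3.17152×10^8 km; r₂ = 8.19 × 1.496×10^8 = 1.225224×10^9 km.
Transfer-ellipse semi-major axis a_t = (r₁ + r₂)/2 = (3.17152×10^8 + 1.225224×10^9)/2 = 7.71188×10^8 km.
At r₁ the circular-orbit speed is v₁ = √(μ/r₁) = 20.455 km/s.
On the transfer ellipse at r₁, v² = μ(2/r − 1/a) gives v_p = √[μ(2/r₁ − 1/a_t)] = 25.783 km/s.
First burn Δv₁ = |v_p − v₁| = 5.328 km/s.
At r₂, v₂ = √(μ/r₂) = 10.407 km/s.
Transfer-orbit speed at r₂: v_a = √[μ(2/r₂ − 1/a_t)] = 6.6739 km/s.
Second burn Δv₂ = |v₂ − v_a| = 3.733 km/s.
Total Δv = Δv₁ + Δv₂ = 9.061 km/s.

Δv = 9.06 km/s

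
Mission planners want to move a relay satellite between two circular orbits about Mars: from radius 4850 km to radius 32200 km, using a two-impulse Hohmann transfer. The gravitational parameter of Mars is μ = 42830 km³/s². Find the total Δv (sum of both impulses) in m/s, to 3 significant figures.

Δv = 1510 m/s

Transfer-ellipse semi-major axis a_t = (r₁ + r₂)/2 = (4850 + 32200)/2 = 18525 km.
At r₁ the circular-orbit speed is v₁ = √(μ/r₁) = 2.9717 km/s.
On the transfer ellipse at r₁, v² = μ(2/r − 1/a) gives v_p = √[μ(2/r₁ − 1/a_t)] = 3.9179 km/s.
First burn Δv₁ = |v_p − v₁| = 0.9462 km/s.
Circular speed at r₂: v₂ = √(μ/r₂) = 1.1533 km/s.
Transfer-orbit speed at r₂: v_a = √[μ(2/r₂ − 1/a_t)] = 0.59012 km/s.
Second burn Δv₂ = |v₂ − v_a| = 0.5632 km/s.
Δv = Δv₁ + Δv₂ = 0.9462 + 0.5632 = 1.509 km/s.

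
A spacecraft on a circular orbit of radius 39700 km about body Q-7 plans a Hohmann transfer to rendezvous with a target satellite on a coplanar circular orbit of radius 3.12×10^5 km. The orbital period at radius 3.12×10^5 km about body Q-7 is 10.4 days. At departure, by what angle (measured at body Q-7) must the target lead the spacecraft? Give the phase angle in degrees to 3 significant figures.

From Kepler's third law T² = 4π²r³/μ at r = 3.12×10^5 km, T = 10.4 days = 10.4 × 86400 s = 8.9856×10^5 s: μ = 4π²r³/T² = 1.48501×10^6 km³/s².
Transfer-ellipse semi-major axis a_t = (r₁ + r₂)/2 = (39700 + 3.120×10^5)/2 = 1.7585×10^5 km.
Transfer time t = π√(a_t³/μ) = 1.9011×10^5 s.
The target's mean motion on its circular orbit is ω₂ = √(μ/r₂³) = 6.9925×10^-6 rad/s.
Angle swept by the target during transfer: ω₂·t = 1.3293 rad = 76.16°.
Arrival is 180° from departure on the ellipse, so φ = 180° − 76.16° = 104°.

φ = 104°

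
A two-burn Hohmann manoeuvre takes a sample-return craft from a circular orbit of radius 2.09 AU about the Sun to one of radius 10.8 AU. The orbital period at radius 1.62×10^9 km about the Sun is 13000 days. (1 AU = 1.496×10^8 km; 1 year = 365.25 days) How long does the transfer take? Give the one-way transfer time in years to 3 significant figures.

t = 8.17 years

From Kepler's third law T² = 4π²r³/μ at r = 1.62×10^9 km, T = 13000 days = 13000 × 86400 s = 1.1232×10^9 s: μ = 4π²r³/T² = 1.33043×10^11 km³/s².
In km: r₁ = 2.09 × 1.496×10^8 = 3.12664×10^8 km; r₂ = 10.8 × 1.496×10^8 = 1.61568×10^9 km.
Transfer-ellipse semi-major axis a_t = (r₁ + r₂)/2 = (3.12664×10^8 + 1.61568×10^9)/2 = 9.64172×10^8 km.
By Kepler's third law the transfer-orbit period is T = 2π√(a_t³/μ), so t = T/2 = 2.579×10^8 s.
Converting: 2.579×10^8 s ÷ 3.15576×10^7 s/year (365.25 × 86400) = 8.17 years.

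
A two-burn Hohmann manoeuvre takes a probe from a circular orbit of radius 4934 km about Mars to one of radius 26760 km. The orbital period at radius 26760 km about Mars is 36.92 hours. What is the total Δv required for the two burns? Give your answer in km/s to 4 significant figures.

Δv = 1.441 km/s

From Kepler's third law T² = 4π²r³/μ at r = 26760 km, T = 36.92 hours = 36.92 × 3600 s = 1.32912×10^5 s: μ = 4π²r³/T² = 42824.2 km³/s².
Semi-major axis of the transfer orbit: a_t = (4934 + 26760)/2 = 15847 km.
Circular speed at r₁: v₁ = √(μ/r₁) = √(42824.2/4934) = 2.946085 km/s.
Transfer-orbit speed at r₁ (v² = μ(2/r − 1/a)): v_p = √[μ(2/r₁ − 1/a_t)] = 3.828378 km/s.
First burn Δv₁ = |v_p − v₁| = 0.88229 km/s.
At r₂, v₂ = √(μ/r₂) = 1.265033 km/s.
Transfer-orbit speed at r₂: v_a = √[μ(2/r₂ − 1/a_t)] = 0.7058750 km/s.
Second burn Δv₂ = |v₂ − v_a| = 0.55916 km/s.
Total Δv = Δv₁ + Δv₂ = 1.441 km/s.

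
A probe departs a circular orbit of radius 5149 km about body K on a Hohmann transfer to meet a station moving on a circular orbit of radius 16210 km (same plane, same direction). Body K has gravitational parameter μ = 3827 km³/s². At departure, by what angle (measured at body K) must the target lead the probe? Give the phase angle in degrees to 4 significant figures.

The Hohmann ellipse has a_t = (r₁ + r₂)/2 = 10679.5 km.
The half-period of the transfer ellipse is t = π√(a_t³/μ) = 56050 s.
Target angular speed ω₂ = √(μ/r₂³) = 2.997×10^-5 rad/s.
Angle swept by the target during transfer: ω₂·t = 1.680 rad = 96.26°.
Arrival is 180° from departure on the ellipse, so φ = 180° − 96.26° = 83.74°.

φ = 83.74°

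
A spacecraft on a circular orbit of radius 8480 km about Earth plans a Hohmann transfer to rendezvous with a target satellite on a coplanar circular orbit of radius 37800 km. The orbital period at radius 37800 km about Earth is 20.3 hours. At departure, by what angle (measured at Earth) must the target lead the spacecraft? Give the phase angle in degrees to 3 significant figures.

φ = 93.8°

From Kepler's third law T² = 4π²r³/μ at r = 37800 km, T = 20.3 hours = 20.3 × 3600 s = 73080 s: μ = 4π²r³/T² = 3.99244×10^5 km³/s².
The Hohmann ellipse has a_t = (r₁ + r₂)/2 = 23140 km.
The half-period of the transfer ellipse is t = π√(a_t³/μ) = 17501.5 s.
The target's mean motion on its circular orbit is ω₂ = √(μ/r₂³) = 8.59768×10^-5 rad/s.
Angle swept by the target during transfer: ω₂·t = 1.5047 rad = 86.21°.
Arrival is 180° from departure on the ellipse, so φ = 180° − 86.21° = 93.8°.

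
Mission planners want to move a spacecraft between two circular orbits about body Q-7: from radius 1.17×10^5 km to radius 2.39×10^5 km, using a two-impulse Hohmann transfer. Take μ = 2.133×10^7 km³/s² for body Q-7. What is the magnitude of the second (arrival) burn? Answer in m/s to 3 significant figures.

The Hohmann ellipse has a_t = (r₁ + r₂)/2 = 1.780×10^5 km.
Circular speed at r = 2.390×10^5 km: v_c = √(μ/r) = 9.447 km/s.
Transfer-orbit speed at the same r (vis-viva, a = a_t): v_t = √[μ(2/r − 1/a_t)] = 7.659 km/s.
Δv₂ = |v_t − v_c| = |7.659 − 9.447| = 1.788 km/s.

Δv₂ = 1790 m/s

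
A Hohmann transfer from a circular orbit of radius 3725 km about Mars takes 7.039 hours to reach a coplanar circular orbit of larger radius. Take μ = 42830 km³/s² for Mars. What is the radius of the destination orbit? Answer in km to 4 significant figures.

Transfer time t = 7.039 hours = 25340.4 s, and t = π√(a_t³/μ).
So a_t = (μ t²/π²)^(1/3) = (42830 × (25340.4)² / π²)^(1/3) = 14072 km.
Since a_t = (r₁ + r₂)/2, r₂ = 2a_t − r₁ = 2×14072 − 3725 = 24419 km.

r₂ = 24420 km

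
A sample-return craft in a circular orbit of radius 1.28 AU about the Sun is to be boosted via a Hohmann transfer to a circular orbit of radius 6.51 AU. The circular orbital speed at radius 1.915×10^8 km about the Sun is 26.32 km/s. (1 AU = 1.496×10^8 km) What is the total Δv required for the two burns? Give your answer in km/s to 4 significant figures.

Δv = 12.69 km/s

From the circular-orbit relation v² = μ/r at r = 1.915×10^8 km: μ = v²r = (26.32)² × 1.915×10^8 = 1.32660×10^11 km³/s².
In km: r₁ = 1.28 × 1.496×10^8 = 1.91488×10^8 km; r₂ = 6.51 × 1.496×10^8 = 9.73896×10^8 km.
The Hohmann ellipse has a_t = (r₁ + r₂)/2 = 5.82692×10^8 km.
At r₁ the circular-orbit speed is v₁ = √(μ/r₁) = 26.321 km/s.
Transfer-orbit speed at r₁ (vis-viva): v_p = √[μ(2/r₁ − 1/a_t)] = 34.028 km/s.
First burn Δv₁ = |v_p − v₁| = 7.707 km/s.
Circular speed at r₂: v₂ = √(μ/r₂) = 11.6712 km/s.
Transfer-orbit speed at r₂: v_a = √[μ(2/r₂ − 1/a_t)] = 6.69060 km/s.
Second burn Δv₂ = |v₂ − v_a| = 4.981 km/s.
Δv = Δv₁ + Δv₂ = 7.707 + 4.981 = 12.69 km/s.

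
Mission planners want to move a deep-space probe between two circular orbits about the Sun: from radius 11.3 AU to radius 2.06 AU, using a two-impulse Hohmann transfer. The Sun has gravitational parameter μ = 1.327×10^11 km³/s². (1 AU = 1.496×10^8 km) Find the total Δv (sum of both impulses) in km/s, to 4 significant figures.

Δv = 10.18 km/s

In km: r₁ = 11.3 × 1.496×10^8 = 1.69048×10^9 km; r₂ = 2.06 × 1.496×10^8 = 3.08176×10^8 km.
Transfer-ellipse semi-major axis a_t = (r₁ + r₂)/2 = (1.69048×10^9 + 3.08176×10^8)/2 = 9.99328×10^8 km.
At r₁ the circular-orbit speed is v₁ = √(μ/r₁) = 8.860 km/s.
On the transfer ellipse at r₁, vis-viva gives v_a = √[μ(2/r₁ − 1/a_t)] = 4.920 km/s.
First burn Δv₁ = |v_a − v₁| = 3.940 km/s.
At r₂, v₂ = √(μ/r₂) = 20.751 km/s.
Transfer-orbit speed at r₂: v_p = √[μ(2/r₂ − 1/a_t)] = 26.989 km/s.
Second burn Δv₂ = |v₂ − v_p| = 6.238 km/s.
Δv = Δv₁ + Δv₂ = 3.940 + 6.238 = 10.18 km/s.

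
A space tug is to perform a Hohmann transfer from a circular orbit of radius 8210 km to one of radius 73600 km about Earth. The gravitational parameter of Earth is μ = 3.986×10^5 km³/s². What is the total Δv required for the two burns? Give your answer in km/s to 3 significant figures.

Δv = 3.66 km/s

Transfer-ellipse semi-major axis a_t = (r₁ + r₂)/2 = (8210 + 73600)/2 = 40905 km.
Circular speed at r₁: v₁ = √(μ/r₁) = √(3.986×10^5/8210) = 6.9678 km/s.
Transfer-orbit speed at r₁ (vis-viva): v_p = √[μ(2/r₁ − 1/a_t)] = 9.3465 km/s.
First burn Δv₁ = |v_p − v₁| = 2.3787 km/s.
At r₂, v₂ = √(μ/r₂) = 2.3272 km/s.
Transfer-orbit speed at r₂: v_a = √[μ(2/r₂ − 1/a_t)] = 1.0426 km/s.
Second burn Δv₂ = |v₂ − v_a| = 1.2846 km/s.
Δv = Δv₁ + Δv₂ = 2.3787 + 1.2846 = 3.663 km/s.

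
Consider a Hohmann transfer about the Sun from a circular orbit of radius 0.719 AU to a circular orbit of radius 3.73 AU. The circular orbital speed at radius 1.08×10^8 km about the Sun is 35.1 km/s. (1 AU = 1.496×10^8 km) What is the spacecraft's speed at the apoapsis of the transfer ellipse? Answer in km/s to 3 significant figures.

From the circular-orbit relation v² = μ/r at r = 1.08×10^8 km: μ = v²r = (35.1)² × 1.08×10^8 = 1.33057×10^11 km³/s².
In km: r₁ = 0.719 × 1.496×10^8 = 1.075624×10^8 km; r₂ = 3.73 × 1.496×10^8 = 5.58008×10^8 km.
The Hohmann ellipse has a_t = (r₁ + r₂)/2 = 3.327852×10^8 km.
At apoapsis, r = 5.58008×10^8 km.
From the vis-viva equation, v = √[μ(2/r − 1/a_t)] = 8.779 km/s.

v = 8.78 km/s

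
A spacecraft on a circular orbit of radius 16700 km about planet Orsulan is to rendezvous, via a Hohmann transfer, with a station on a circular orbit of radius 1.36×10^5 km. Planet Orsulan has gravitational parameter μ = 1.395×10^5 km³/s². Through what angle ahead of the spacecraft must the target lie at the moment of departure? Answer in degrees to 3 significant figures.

The Hohmann ellipse has a_t = (r₁ + r₂)/2 = 76350 km.
Transfer time t = π√(a_t³/μ) = 1.77450×10^5 s.
Target angular speed ω₂ = √(μ/r₂³) = 7.44696×10^-6 rad/s.
Angle swept by the target during transfer: ω₂·t = 1.32146 rad = 75.71°.
Arrival is 180° from departure on the ellipse, so φ = 180° − 75.71° = 104°.

φ = 104°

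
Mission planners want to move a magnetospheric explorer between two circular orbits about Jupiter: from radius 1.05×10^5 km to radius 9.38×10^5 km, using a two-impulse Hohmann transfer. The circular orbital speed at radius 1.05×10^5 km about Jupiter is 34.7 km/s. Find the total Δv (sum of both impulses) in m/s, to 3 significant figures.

From the circular-orbit relation v² = μ/r at r = 1.05×10^5 km: μ = v²r = (34.7)² × 1.05×10^5 = 1.26429×10^8 km³/s².
Transfer-ellipse semi-major axis a_t = (r₁ + r₂)/2 = (1.050×10^5 + 9.380×10^5)/2 = 5.215×10^5 km.
Circular speed at r₁: v₁ = √(μ/r₁) = √(1.26429×10^8/1.050×10^5) = 34.70 km/s.
Transfer-orbit speed at r₁ (vis-viva equation): v_p = √[μ(2/r₁ − 1/a_t)] = 46.54 km/s.
First burn Δv₁ = |v_p − v₁| = 11.84 km/s.
Circular speed at r₂: v₂ = √(μ/r₂) = 11.6097 km/s.
Transfer-orbit speed at r₂: v_a = √[μ(2/r₂ − 1/a_t)] = 5.20943 km/s.
Second burn Δv₂ = |v₂ − v_a| = 6.400 km/s.
Total Δv = Δv₁ + Δv₂ = 18.24 km/s.

Δv = 18200 m/s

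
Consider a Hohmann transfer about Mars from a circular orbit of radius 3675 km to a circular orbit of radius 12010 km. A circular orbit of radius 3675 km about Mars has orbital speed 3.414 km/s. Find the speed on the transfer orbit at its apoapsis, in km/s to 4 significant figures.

From the circular-orbit relation v² = μ/r at r = 3675 km: μ = v²r = (3.414)² × 3675 = 42833.6 km³/s².
The Hohmann ellipse has a_t = (r₁ + r₂)/2 = 7842.5 km.
At apoapsis, r = 12010 km.
From the vis-viva equation, v = √[μ(2/r − 1/a_t)] = 1.293 km/s.

v = 1.293 km/s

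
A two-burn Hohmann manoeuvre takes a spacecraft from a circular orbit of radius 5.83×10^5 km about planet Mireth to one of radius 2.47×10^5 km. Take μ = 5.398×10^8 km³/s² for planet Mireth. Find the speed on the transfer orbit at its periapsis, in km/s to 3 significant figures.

v = 55.4 km/s

The Hohmann ellipse has a_t = (r₁ + r₂)/2 = 4.150×10^5 km.
At periapsis, r = 2.470×10^5 km.
Vis-viva: v = √[μ(2/r − 1/a_t)] = √[5.398×10^8 × (2/2.470×10^5 − 1/4.150×10^5)] = 55.41 km/s.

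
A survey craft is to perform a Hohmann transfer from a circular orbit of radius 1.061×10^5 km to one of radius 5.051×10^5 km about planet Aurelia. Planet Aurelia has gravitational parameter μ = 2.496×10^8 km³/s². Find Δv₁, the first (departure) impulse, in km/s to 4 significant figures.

Transfer-ellipse semi-major axis a_t = (r₁ + r₂)/2 = (1.061×10^5 + 5.051×10^5)/2 = 3.056×10^5 km.
On the circular orbit at r = 1.061×10^5 km, v_c = √(μ/r) = 48.503 km/s.
Vis-viva on the transfer ellipse at r = 1.061×10^5 km gives v_t = √[μ(2/r − 1/a_t)] = 62.356 km/s.
Δv₁ = |v_t − v_c| = |62.356 − 48.503| = 13.85 km/s.

Δv₁ = 13.85 km/s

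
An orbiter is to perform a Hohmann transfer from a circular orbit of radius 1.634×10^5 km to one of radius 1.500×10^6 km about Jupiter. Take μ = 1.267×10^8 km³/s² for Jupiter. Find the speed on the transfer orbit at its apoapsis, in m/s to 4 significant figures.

v = 4074 m/s

Semi-major axis of the transfer orbit: a_t = (1.634×10^5 + 1.500×10^6)/2 = 8.317×10^5 km.
At apoapsis, r = 1.500×10^6 km.
Applying v² = μ(2/r − 1/a_t): v = 4.074 km/s.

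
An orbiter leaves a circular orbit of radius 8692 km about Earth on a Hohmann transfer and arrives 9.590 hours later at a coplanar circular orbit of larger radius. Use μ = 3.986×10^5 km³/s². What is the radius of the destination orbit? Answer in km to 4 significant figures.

Transfer time t = 9.590 hours = 34524 s, and t = π√(a_t³/μ).
So a_t = (μ t²/π²)^(1/3) = (3.986×10^5 × (34524)² / π²)^(1/3) = 36377 km.
Since a_t = (r₁ + r₂)/2, r₂ = 2a_t − r₁ = 2×36377 − 8692 = 64062 km.

r₂ = 64060 km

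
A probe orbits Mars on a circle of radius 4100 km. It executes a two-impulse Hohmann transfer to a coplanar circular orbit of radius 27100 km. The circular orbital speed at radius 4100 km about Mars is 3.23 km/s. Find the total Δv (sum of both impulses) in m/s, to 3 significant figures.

Δv = 1640 m/s

From the circular-orbit relation v² = μ/r at r = 4100 km: μ = v²r = (3.23)² × 4100 = 42774.9 km³/s².
Transfer-ellipse semi-major axis a_t = (r₁ + r₂)/2 = (4100 + 27100)/2 = 15600 km.
At r₁ the circular-orbit speed is v₁ = √(μ/r₁) = 3.230 km/s.
On the transfer ellipse at r₁, v² = μ(2/r − 1/a) gives v_p = √[μ(2/r₁ − 1/a_t)] = 4.257 km/s.
First burn Δv₁ = |v_p − v₁| = 1.027 km/s.
Circular speed at r₂: v₂ = √(μ/r₂) = 1.25635 km/s.
Transfer-orbit speed at r₂: v_a = √[μ(2/r₂ − 1/a_t)] = 0.644079 km/s.
Second burn Δv₂ = |v₂ − v_a| = 0.6123 km/s.
Δv = Δv₁ + Δv₂ = 1.027 + 0.6123 = 1.639 km/s.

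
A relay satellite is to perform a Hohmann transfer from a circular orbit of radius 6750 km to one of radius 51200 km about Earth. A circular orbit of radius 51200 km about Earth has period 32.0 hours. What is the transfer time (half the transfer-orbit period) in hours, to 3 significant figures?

From Kepler's third law T² = 4π²r³/μ at r = 51200 km, T = 32.0 hours = 32.0 × 3600 s = 1.152×10^5 s: μ = 4π²r³/T² = 3.99268×10^5 km³/s².
Transfer-ellipse semi-major axis a_t = (r₁ + r₂)/2 = (6750 + 51200)/2 = 28975 km.
Transfer time t = π√(a_t³/μ) = π√((28975)³ / 3.99268×10^5) = 24520 s.
Converting: 24520 s ÷ 3600 s/hour = 6.81 hours.

t = 6.81 hours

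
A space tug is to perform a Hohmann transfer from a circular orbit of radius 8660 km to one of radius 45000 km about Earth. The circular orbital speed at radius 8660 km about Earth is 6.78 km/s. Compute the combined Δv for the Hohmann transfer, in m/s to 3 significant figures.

Δv = 3290 m/s

From the circular-orbit relation v² = μ/r at r = 8660 km: μ = v²r = (6.78)² × 8660 = 3.98086×10^5 km³/s².
Semi-major axis of the transfer orbit: a_t = (8660 + 45000)/2 = 26830 km.
At r₁ the circular-orbit speed is v₁ = √(μ/r₁) = 6.7800 km/s.
Transfer-orbit speed at r₁ (vis-viva): v_p = √[μ(2/r₁ − 1/a_t)] = 8.7806 km/s.
First burn Δv₁ = |v_p − v₁| = 2.0006 km/s.
Circular speed at r₂: v₂ = √(μ/r₂) = 2.9743 km/s.
Transfer-orbit speed at r₂: v_a = √[μ(2/r₂ − 1/a_t)] = 1.6898 km/s.
Second burn Δv₂ = |v₂ − v_a| = 1.2845 km/s.
Δv = Δv₁ + Δv₂ = 2.0006 + 1.2845 = 3.285 km/s.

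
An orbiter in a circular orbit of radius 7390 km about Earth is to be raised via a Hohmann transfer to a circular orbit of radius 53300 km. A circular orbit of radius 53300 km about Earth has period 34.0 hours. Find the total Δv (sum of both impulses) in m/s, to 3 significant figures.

Δv = 3780 m/s

From Kepler's third law T² = 4π²r³/μ at r = 53300 km, T = 34.0 hours = 34.0 × 3600 s = 1.224×10^5 s: μ = 4π²r³/T² = 3.99005×10^5 km³/s².
Semi-major axis of the transfer orbit: a_t = (7390 + 53300)/2 = 30345 km.
Circular speed at r₁: v₁ = √(μ/r₁) = √(3.99005×10^5/7390) = 7.348 km/s.
On the transfer ellipse at r₁, v² = μ(2/r − 1/a) gives v_p = √[μ(2/r₁ − 1/a_t)] = 9.738 km/s.
First burn Δv₁ = |v_p − v₁| = 2.390 km/s.
At r₂, v₂ = √(μ/r₂) = 2.736 km/s.
Transfer-orbit speed at r₂: v_a = √[μ(2/r₂ − 1/a_t)] = 1.350 km/s.
Second burn Δv₂ = |v₂ − v_a| = 1.386 km/s.
Total Δv = Δv₁ + Δv₂ = 3.776 km/s.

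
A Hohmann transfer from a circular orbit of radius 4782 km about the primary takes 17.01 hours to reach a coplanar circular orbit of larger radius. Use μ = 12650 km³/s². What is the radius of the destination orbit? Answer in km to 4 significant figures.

r₂ = 28970 km

Transfer time t = 17.01 hours = 61236 s, and t = π√(a_t³/μ).
So a_t = (μ t²/π²)^(1/3) = (12650 × (61236)² / π²)^(1/3) = 16876 km.
Since a_t = (r₁ + r₂)/2, r₂ = 2a_t − r₁ = 2×16876 − 4782 = 28970 km.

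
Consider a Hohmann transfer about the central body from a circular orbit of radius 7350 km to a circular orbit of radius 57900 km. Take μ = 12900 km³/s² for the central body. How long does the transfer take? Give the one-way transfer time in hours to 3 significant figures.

t = 45.3 hours

Transfer-ellipse semi-major axis a_t = (r₁ + r₂)/2 = (7350 + 57900)/2 = 32625 km.
By Kepler's third law the transfer-orbit period is T = 2π√(a_t³/μ), so t = T/2 = 1.630×10^5 s.
Converting: 1.630×10^5 s ÷ 3600 s/hour = 45.3 hours.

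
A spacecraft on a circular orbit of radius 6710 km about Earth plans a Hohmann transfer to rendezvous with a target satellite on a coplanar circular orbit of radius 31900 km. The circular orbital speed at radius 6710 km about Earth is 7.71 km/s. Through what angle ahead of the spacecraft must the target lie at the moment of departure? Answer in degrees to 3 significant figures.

φ = 95.3°

From the circular-orbit relation v² = μ/r at r = 6710 km: μ = v²r = (7.71)² × 6710 = 3.98870×10^5 km³/s².
Semi-major axis of the transfer orbit: a_t = (6710 + 31900)/2 = 19305 km.
The half-period of the transfer ellipse is t = π√(a_t³/μ) = 13343 s.
Target angular speed ω₂ = √(μ/r₂³) = 1.1085×10^-4 rad/s.
Angle swept by the target during transfer: ω₂·t = 1.479 rad = 84.74°.
The spacecraft traverses 180° on the transfer ellipse, so the target must lead by 180° − 84.74° = 95.3°.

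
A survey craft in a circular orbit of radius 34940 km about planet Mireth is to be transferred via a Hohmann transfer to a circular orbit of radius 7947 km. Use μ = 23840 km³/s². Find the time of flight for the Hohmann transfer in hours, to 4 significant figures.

t = 17.75 hours

The Hohmann ellipse has a_t = (r₁ + r₂)/2 = 21443.5 km.
Half the transfer-orbit period gives t = π√(a_t³/μ) = 63890 s.
Converting: 63890 s ÷ 3600 s/hour = 17.75 hours.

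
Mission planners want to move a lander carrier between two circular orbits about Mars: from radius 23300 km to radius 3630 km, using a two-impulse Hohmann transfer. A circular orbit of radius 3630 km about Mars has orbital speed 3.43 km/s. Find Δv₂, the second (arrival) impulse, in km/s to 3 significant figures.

Δv₂ = 1.08 km/s

From the circular-orbit relation v² = μ/r at r = 3630 km: μ = v²r = (3.43)² × 3630 = 42706.6 km³/s².
Transfer-ellipse semi-major axis a_t = (r₁ + r₂)/2 = (23300 + 3630)/2 = 13465 km.
Circular speed at r = 3630 km: v_c = √(μ/r) = 3.430 km/s.
Vis-viva on the transfer ellipse at r = 3630 km gives v_t = √[μ(2/r − 1/a_t)] = 4.512 km/s.
Δv₂ = |v_t − v_c| = |4.512 − 3.430| = 1.082 km/s.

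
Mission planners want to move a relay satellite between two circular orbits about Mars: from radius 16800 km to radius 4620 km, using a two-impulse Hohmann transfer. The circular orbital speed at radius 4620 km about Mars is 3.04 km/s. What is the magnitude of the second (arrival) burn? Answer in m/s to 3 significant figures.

Δv₂ = 767 m/s

From the circular-orbit relation v² = μ/r at r = 4620 km: μ = v²r = (3.04)² × 4620 = 42696.2 km³/s².
Semi-major axis of the transfer orbit: a_t = (16800 + 4620)/2 = 10710 km.
On the circular orbit at r = 4620 km, v_c = √(μ/r) = 3.0400 km/s.
Transfer-orbit speed at the same r (vis-viva, a = a_t): v_t = √[μ(2/r − 1/a_t)] = 3.8074 km/s.
Δv₂ = |v_t − v_c| = |3.8074 − 3.0400| = 0.7674 km/s.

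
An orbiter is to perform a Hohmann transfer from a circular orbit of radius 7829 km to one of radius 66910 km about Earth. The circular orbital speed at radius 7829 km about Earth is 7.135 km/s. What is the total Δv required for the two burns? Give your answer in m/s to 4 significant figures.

Δv = 3736 m/s

From the circular-orbit relation v² = μ/r at r = 7829 km: μ = v²r = (7.135)² × 7829 = 3.98560×10^5 km³/s².
The Hohmann ellipse has a_t = (r₁ + r₂)/2 = 37369.5 km.
Circular speed at r₁: v₁ = √(μ/r₁) = √(3.98560×10^5/7829) = 7.135 km/s.
On the transfer ellipse at r₁, vis-viva equation gives v_p = √[μ(2/r₁ − 1/a_t)] = 9.547 km/s.
First burn Δv₁ = |v_p − v₁| = 2.412 km/s.
At r₂, v₂ = √(μ/r₂) = 2.441 km/s.
Transfer-orbit speed at r₂: v_a = √[μ(2/r₂ − 1/a_t)] = 1.117 km/s.
Second burn Δv₂ = |v₂ − v_a| = 1.324 km/s.
Δv = Δv₁ + Δv₂ = 2.412 + 1.324 = 3.736 km/s.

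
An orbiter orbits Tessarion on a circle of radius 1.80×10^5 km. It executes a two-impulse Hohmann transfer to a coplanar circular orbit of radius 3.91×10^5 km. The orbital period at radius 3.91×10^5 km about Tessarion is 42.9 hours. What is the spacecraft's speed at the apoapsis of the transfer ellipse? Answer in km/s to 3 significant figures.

v = 12.6 km/s

From Kepler's third law T² = 4π²r³/μ at r = 3.91×10^5 km, T = 42.9 hours = 42.9 × 3600 s = 1.5444×10^5 s: μ = 4π²r³/T² = 9.89397×10^7 km³/s².
Transfer-ellipse semi-major axis a_t = (r₁ + r₂)/2 = (1.800×10^5 + 3.910×10^5)/2 = 2.855×10^5 km.
At apoapsis, r = 3.910×10^5 km.
From the vis-viva equation, v = √[μ(2/r − 1/a_t)] = 12.63 km/s.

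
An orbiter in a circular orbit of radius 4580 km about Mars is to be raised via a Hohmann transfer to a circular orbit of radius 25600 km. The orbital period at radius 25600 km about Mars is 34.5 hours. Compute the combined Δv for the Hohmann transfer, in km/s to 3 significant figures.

Δv = 1.51 km/s

From Kepler's third law T² = 4π²r³/μ at r = 25600 km, T = 34.5 hours = 34.5 × 3600 s = 1.242×10^5 s: μ = 4π²r³/T² = 42937.5 km³/s².
Transfer-ellipse semi-major axis a_t = (r₁ + r₂)/2 = (4580 + 25600)/2 = 15090 km.
At r₁ the circular-orbit speed is v₁ = √(μ/r₁) = 3.0619 km/s.
Transfer-orbit speed at r₁ (v² = μ(2/r − 1/a)): v_p = √[μ(2/r₁ − 1/a_t)] = 3.9881 km/s.
First burn Δv₁ = |v_p − v₁| = 0.9262 km/s.
At r₂, v₂ = √(μ/r₂) = 1.2951 km/s.
Transfer-orbit speed at r₂: v_a = √[μ(2/r₂ − 1/a_t)] = 0.71349 km/s.
Second burn Δv₂ = |v₂ − v_a| = 0.5816 km/s.
Total Δv = Δv₁ + Δv₂ = 1.508 km/s.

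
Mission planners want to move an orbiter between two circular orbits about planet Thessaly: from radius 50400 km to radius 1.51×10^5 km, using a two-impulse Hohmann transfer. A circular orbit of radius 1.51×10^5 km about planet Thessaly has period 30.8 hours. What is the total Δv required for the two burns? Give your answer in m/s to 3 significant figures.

From Kepler's third law T² = 4π²r³/μ at r = 1.51×10^5 km, T = 30.8 hours = 30.8 × 3600 s = 1.1088×10^5 s: μ = 4π²r³/T² = 1.10556×10^7 km³/s².
Semi-major axis of the transfer orbit: a_t = (50400 + 1.510×10^5)/2 = 1.007×10^5 km.
Circular speed at r₁: v₁ = √(μ/r₁) = √(1.10556×10^7/50400) = 14.8107 km/s.
On the transfer ellipse at r₁, v² = μ(2/r − 1/a) gives v_p = √[μ(2/r₁ − 1/a_t)] = 18.1364 km/s.
First burn Δv₁ = |v_p − v₁| = 3.326 km/s.
Circular speed at r₂: v₂ = √(μ/r₂) = 8.5566 km/s.
Transfer-orbit speed at r₂: v_a = √[μ(2/r₂ − 1/a_t)] = 6.0535 km/s.
Second burn Δv₂ = |v₂ − v_a| = 2.503 km/s.
Δv = Δv₁ + Δv₂ = 3.326 + 2.503 = 5.829 km/s.

Δv = 5830 m/s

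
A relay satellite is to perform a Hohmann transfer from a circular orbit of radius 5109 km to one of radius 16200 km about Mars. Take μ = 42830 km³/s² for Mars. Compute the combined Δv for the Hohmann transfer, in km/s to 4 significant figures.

Transfer-ellipse semi-major axis a_t = (r₁ + r₂)/2 = (5109 + 16200)/2 = 10654.5 km.
At r₁ the circular-orbit speed is v₁ = √(μ/r₁) = 2.89538 km/s.
Transfer-orbit speed at r₁ (vis-viva equation): v_p = √[μ(2/r₁ − 1/a_t)] = 3.57024 km/s.
First burn Δv₁ = |v_p − v₁| = 0.6749 km/s.
Circular speed at r₂: v₂ = √(μ/r₂) = 1.626 km/s.
Transfer-orbit speed at r₂: v_a = √[μ(2/r₂ − 1/a_t)] = 1.126 km/s.
Second burn Δv₂ = |v₂ − v_a| = 0.5000 km/s.
Total Δv = Δv₁ + Δv₂ = 1.175 km/s.

Δv = 1.175 km/s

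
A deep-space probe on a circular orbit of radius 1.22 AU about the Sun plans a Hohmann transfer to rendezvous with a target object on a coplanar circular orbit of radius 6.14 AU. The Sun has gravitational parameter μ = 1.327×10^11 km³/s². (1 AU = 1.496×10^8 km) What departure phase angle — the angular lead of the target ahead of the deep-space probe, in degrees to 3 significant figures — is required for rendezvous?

In km: r₁ = 1.22 × 1.496×10^8 = 1.82512×10^8 km; r₂ = 6.14 × 1.496×10^8 = 9.18544×10^8 km.
The Hohmann ellipse has a_t = (r₁ + r₂)/2 = 5.50528×10^8 km.
Transfer time t = π√(a_t³/μ) = 1.1140×10^8 s.
The target's mean motion on its circular orbit is ω₂ = √(μ/r₂³) = 1.3085×10^-8 rad/s.
Angle swept by the target during transfer: ω₂·t = 1.4577 rad = 83.52°.
Arrival is 180° from departure on the ellipse, so φ = 180° − 83.52° = 96.5°.

φ = 96.5°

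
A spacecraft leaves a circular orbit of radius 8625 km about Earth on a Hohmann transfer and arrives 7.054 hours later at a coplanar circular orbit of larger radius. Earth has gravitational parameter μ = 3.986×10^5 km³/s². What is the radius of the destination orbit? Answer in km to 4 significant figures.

Transfer time t = 7.054 hours = 25394.4 s, and t = π√(a_t³/μ).
So a_t = (μ t²/π²)^(1/3) = (3.986×10^5 × (25394.4)² / π²)^(1/3) = 29642 km.
Since a_t = (r₁ + r₂)/2, r₂ = 2a_t − r₁ = 2×29642 − 8625 = 50659 km.

r₂ = 50660 km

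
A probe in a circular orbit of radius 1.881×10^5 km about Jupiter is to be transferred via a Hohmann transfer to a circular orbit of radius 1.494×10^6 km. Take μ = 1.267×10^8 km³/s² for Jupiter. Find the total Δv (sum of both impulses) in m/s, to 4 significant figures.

Δv = 13490 m/s

Transfer-ellipse semi-major axis a_t = (r₁ + r₂)/2 = (1.881×10^5 + 1.494×10^6)/2 = 8.4105×10^5 km.
Circular speed at r₁: v₁ = √(μ/r₁) = √(1.267×10^8/1.881×10^5) = 25.9534 km/s.
Transfer-orbit speed at r₁ (vis-viva equation): v_p = √[μ(2/r₁ − 1/a_t)] = 34.5906 km/s.
First burn Δv₁ = |v_p − v₁| = 8.637 km/s.
At r₂, v₂ = √(μ/r₂) = 9.209 km/s.
Transfer-orbit speed at r₂: v_a = √[μ(2/r₂ − 1/a_t)] = 4.355 km/s.
Second burn Δv₂ = |v₂ − v_a| = 4.854 km/s.
Δv = Δv₁ + Δv₂ = 8.637 + 4.854 = 13.49 km/s.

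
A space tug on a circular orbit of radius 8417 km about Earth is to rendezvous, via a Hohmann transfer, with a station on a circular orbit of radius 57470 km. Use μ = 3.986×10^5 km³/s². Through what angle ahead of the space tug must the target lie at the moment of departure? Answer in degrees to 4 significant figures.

φ = 101.9°

Transfer-ellipse semi-major axis a_t = (r₁ + r₂)/2 = (8417 + 57470)/2 = 32943.5 km.
The half-period of the transfer ellipse is t = π√(a_t³/μ) = 29753.3 s.
Target angular speed ω₂ = √(μ/r₂³) = 4.58255×10^-5 rad/s.
Angle swept by the target during transfer: ω₂·t = 1.3635 rad = 78.12°.
The space tug traverses 180° on the transfer ellipse, so the target must lead by 180° − 78.12° = 101.9°.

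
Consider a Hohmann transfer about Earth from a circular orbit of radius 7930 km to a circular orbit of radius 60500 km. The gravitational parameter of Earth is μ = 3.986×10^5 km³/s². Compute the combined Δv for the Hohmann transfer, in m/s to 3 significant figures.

Δv = 3670 m/s

The Hohmann ellipse has a_t = (r₁ + r₂)/2 = 34215 km.
Circular speed at r₁: v₁ = √(μ/r₁) = √(3.986×10^5/7930) = 7.090 km/s.
Transfer-orbit speed at r₁ (v² = μ(2/r − 1/a)): v_p = √[μ(2/r₁ − 1/a_t)] = 9.428 km/s.
First burn Δv₁ = |v_p − v₁| = 2.338 km/s.
Circular speed at r₂: v₂ = √(μ/r₂) = 2.567 km/s.
Transfer-orbit speed at r₂: v_a = √[μ(2/r₂ − 1/a_t)] = 1.236 km/s.
Second burn Δv₂ = |v₂ − v_a| = 1.331 km/s.
Δv = Δv₁ + Δv₂ = 2.338 + 1.331 = 3.669 km/s.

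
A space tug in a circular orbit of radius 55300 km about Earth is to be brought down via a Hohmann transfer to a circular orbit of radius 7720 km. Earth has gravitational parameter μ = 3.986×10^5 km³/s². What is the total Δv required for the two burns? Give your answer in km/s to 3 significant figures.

Δv = 3.69 km/s

The Hohmann ellipse has a_t = (r₁ + r₂)/2 = 31510 km.
At r₁ the circular-orbit speed is v₁ = √(μ/r₁) = 2.68476 km/s.
Transfer-orbit speed at r₁ (vis-viva equation): v_a = √[μ(2/r₁ − 1/a_t)] = 1.32889 km/s.
First burn Δv₁ = |v_a − v₁| = 1.35587 km/s.
At r₂, v₂ = √(μ/r₂) = 7.18555 km/s.
Transfer-orbit speed at r₂: v_p = √[μ(2/r₂ − 1/a_t)] = 9.51915 km/s.
Second burn Δv₂ = |v₂ − v_p| = 2.33360 km/s.
Δv = Δv₁ + Δv₂ = 1.35587 + 2.33360 = 3.689 km/s.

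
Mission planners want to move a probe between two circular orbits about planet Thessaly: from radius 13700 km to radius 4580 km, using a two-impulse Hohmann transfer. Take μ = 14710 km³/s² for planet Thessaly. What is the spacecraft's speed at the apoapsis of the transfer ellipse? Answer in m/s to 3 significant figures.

v = 734 m/s

Transfer-ellipse semi-major axis a_t = (r₁ + r₂)/2 = (13700 + 4580)/2 = 9140 km.
The apoapsis of the transfer ellipse is at r = 13700 km.
Applying v² = μ(2/r − 1/a_t): v = 0.7335 km/s.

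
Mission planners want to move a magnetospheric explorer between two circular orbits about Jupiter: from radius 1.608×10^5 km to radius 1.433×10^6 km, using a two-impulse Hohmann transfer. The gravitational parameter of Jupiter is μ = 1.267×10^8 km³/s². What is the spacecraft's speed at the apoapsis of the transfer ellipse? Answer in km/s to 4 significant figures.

v = 4.224 km/s

Semi-major axis of the transfer orbit: a_t = (1.608×10^5 + 1.433×10^6)/2 = 7.969×10^5 km.
At apoapsis, r = 1.433×10^6 km.
Vis-viva: v = √[μ(2/r − 1/a_t)] = √[1.267×10^8 × (2/1.433×10^6 − 1/7.969×10^5)] = 4.224 km/s.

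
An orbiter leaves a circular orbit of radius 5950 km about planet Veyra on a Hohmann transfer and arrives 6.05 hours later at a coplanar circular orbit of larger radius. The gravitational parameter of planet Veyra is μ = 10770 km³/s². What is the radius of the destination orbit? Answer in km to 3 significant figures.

r₂ = 10100 km

Transfer time t = 6.05 hours = 21780 s, and t = π√(a_t³/μ).
So a_t = (μ t²/π²)^(1/3) = (10770 × (21780)² / π²)^(1/3) = 8029.3 km.
Since a_t = (r₁ + r₂)/2, r₂ = 2a_t − r₁ = 2×8029.3 − 5950 = 10108.6 km.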